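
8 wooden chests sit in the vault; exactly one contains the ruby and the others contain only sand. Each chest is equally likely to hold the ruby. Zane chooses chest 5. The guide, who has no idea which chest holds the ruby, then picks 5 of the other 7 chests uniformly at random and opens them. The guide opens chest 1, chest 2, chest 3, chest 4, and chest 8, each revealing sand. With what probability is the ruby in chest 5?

1/3

Because the guide chose which chests to open without knowing where the ruby is, the choice is independent of the prize location. Learning that none of the 5 opened chests holds the ruby simply rules out those 5 locations and leaves the remaining 3 chests still equally likely by symmetry.
So P(the ruby in chest 5) = 1/3.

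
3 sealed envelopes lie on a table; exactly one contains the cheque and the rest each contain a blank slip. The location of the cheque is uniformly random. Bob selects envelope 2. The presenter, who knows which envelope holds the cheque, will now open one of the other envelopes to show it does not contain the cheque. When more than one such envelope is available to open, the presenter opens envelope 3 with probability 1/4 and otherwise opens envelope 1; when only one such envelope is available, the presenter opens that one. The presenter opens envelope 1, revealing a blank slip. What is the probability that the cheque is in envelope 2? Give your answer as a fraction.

3/7

Consider each possible location of the cheque in turn.
If it is in envelope 1 (prior 1/3): the presenter opened envelope 1, so this case is ruled out; weight (1/3)·0 = 0.
If it is in envelope 2 (prior 1/3): envelope 3 is available but not opened, probability 3/4; weight (1/3)·(3/4) = 1/4.
If it is in envelope 3 (prior 1/3): only envelope 1 is available, probability 1; weight (1/3)·1 = 1/3.
The weights sum to 7/12.
So P(the cheque in envelope 2 | the presenter opened envelope 1) = (1/4) / (7/12) = 3/7.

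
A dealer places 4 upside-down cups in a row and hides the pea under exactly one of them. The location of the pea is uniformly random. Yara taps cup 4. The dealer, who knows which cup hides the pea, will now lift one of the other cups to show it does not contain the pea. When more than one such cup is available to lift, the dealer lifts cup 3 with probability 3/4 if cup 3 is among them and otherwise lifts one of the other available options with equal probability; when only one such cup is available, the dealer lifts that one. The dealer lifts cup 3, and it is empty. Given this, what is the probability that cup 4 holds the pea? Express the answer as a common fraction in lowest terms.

Condition on the true location of the pea.
If it is under any of cups 1, 2, and 4 (prior 1/4 each): cup 3 is available, opened with probability 3/4; weight (1/4)·(3/4) = 3/16 each.
If it is under cup 3 (prior 1/4): the dealer opened cup 3, so this case is ruled out; weight (1/4)·0 = 0.
The weights sum to 9/16.
So P(the pea under cup 4 | the dealer opened cup 3) = (3/16) / (9/16) = 1/3.

1/3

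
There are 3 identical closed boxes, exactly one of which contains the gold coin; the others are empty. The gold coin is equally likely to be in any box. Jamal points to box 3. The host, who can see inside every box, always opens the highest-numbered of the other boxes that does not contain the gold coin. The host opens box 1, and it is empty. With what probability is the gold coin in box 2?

Apply Bayes' rule, conditioning on where the gold coin actually is.
If it is in box 1 (prior 1/3): the host opened box 1, so this case is ruled out; weight (1/3)·0 = 0.
If it is in box 2 (prior 1/3): box 1 is the highest-numbered option available, probability 1; weight (1/3)·1 = 1/3.
If it is in box 3 (prior 1/3): the host would have opened box 2 instead, probability 0; weight (1/3)·0 = 0.
The weights sum to 1/3.
So P(the gold coin in box 2 | the host opened box 1) = (1/3) / (1/3) = 1.

1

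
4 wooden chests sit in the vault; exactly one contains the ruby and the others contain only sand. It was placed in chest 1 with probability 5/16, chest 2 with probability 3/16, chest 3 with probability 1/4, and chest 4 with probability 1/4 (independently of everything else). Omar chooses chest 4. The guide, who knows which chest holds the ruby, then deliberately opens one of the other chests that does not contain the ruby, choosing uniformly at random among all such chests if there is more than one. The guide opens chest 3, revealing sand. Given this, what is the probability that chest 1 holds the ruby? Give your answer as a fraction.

Consider each possible location of the ruby in turn.
If it is in chest 1 (prior 5/16): the guide has 2 equally likely choices, so probability 1/2; weight (5/16)·(1/2) = 5/32.
If it is in chest 2 (prior 3/16): the guide has 2 equally likely choices, so probability 1/2; weight (3/16)·(1/2) = 3/32.
If it is in chest 3 (prior 1/4): the guide opened chest 3, so this case is ruled out; weight (1/4)·0 = 0.
If it is in chest 4 (prior 1/4): the guide has 3 equally likely choices, so probability 1/3; weight (1/4)·(1/3) = 1/12.
The weights sum to 1/3.
So P(the ruby in chest 1 | the guide opened chest 3) = (5/32) / (1/3) = 15/32.

15/32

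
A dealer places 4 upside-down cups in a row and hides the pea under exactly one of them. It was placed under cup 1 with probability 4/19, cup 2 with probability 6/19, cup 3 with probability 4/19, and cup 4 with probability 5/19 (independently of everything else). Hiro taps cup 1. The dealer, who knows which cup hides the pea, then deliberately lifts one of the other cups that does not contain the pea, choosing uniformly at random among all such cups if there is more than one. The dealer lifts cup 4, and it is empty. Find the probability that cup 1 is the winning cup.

4/19

Condition on the true location of the pea.
If it is under cup 1 (prior 4/19): the dealer has 3 equally likely choices, so probability 1/3; weight (4/19)·(1/3) = 4/57.
If it is under cup 2 (prior 6/19): the dealer has 2 equally likely choices, so probability 1/2; weight (6/19)·(1/2) = 3/19.
If it is under cup 3 (prior 4/19): the dealer has 2 equally likely choices, so probability 1/2; weight (4/19)·(1/2) = 2/19.
If it is under cup 4 (prior 5/19): the dealer opened cup 4, so this case is ruled out; weight (5/19)·0 = 0.
The weights sum to 1/3.
So P(the pea under cup 1 | the dealer opened cup 4) = (4/57) / (1/3) = 4/19.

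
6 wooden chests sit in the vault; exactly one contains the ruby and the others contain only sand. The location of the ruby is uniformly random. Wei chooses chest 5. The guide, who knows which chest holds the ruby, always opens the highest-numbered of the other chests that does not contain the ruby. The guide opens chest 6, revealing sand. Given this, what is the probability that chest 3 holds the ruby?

1/5

Consider each possible location of the ruby in turn.
If it is in any of chests 1, 2, 3, 4, and 5 (prior 1/6 each): chest 6 is the highest-numbered option available, probability 1; weight (1/6)·1 = 1/6 each.
If it is in chest 6 (prior 1/6): the guide opened chest 6, so this case is ruled out; weight (1/6)·0 = 0.
The weights sum to 5/6.
So P(the ruby in chest 3 | the guide opened chest 6) = (1/6) / (5/6) = 1/5.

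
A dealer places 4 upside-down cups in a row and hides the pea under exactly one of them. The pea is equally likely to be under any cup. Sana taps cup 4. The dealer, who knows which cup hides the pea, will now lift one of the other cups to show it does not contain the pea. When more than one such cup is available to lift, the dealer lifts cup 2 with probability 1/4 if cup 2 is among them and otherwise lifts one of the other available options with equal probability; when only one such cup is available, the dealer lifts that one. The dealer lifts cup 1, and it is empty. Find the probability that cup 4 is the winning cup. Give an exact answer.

Apply Bayes' rule, conditioning on where the pea actually is.
If it is under cup 1 (prior 1/4): the dealer opened cup 1, so this case is ruled out; weight (1/4)·0 = 0.
If it is under cup 2 (prior 1/4): cup 2 holds the prize so is unavailable; the dealer chooses uniformly among the 2 others, probability 1/2; weight (1/4)·(1/2) = 1/8.
If it is under cup 3 (prior 1/4): cup 2 is available but not opened, probability 3/4; weight (1/4)·(3/4) = 3/16.
If it is under cup 4 (prior 1/4): cup 2 is available but not opened; cup 1 gets probability (1 − 1/4)/2 = 3/8; weight (1/4)·(3/8) = 3/32.
The weights sum to 13/32.
So P(the pea under cup 4 | the dealer opened cup 1) = (3/32) / (13/32) = 3/13.

3/13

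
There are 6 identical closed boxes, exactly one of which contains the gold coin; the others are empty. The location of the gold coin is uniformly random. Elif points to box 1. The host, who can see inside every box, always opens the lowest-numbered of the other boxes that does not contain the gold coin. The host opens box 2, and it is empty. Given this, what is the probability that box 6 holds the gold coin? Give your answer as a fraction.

Apply Bayes' rule, conditioning on where the gold coin actually is.
If it is in any of boxes 1, 3, 4, 5, and 6 (prior 1/6 each): box 2 is the lowest-numbered option available, probability 1; weight (1/6)·1 = 1/6 each.
If it is in box 2 (prior 1/6): the host opened box 2, so this case is ruled out; weight (1/6)·0 = 0.
The weights sum to 5/6.
So P(the gold coin in box 6 | the host opened box 2) = (1/6) / (5/6) = 1/5.

1/5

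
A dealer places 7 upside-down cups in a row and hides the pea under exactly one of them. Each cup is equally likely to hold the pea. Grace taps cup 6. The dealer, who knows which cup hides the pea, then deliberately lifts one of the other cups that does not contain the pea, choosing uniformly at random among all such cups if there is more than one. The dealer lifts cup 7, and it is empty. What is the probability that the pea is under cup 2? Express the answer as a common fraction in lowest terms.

Apply Bayes' rule, conditioning on where the pea actually is.
If it is under any of cups 1, 2, 3, 4, and 5 (prior 1/7 each): the dealer has 5 equally likely choices, so probability 1/5; weight (1/7)·(1/5) = 1/35 each.
If it is under cup 6 (prior 1/7): the dealer has 6 equally likely choices, so probability 1/6; weight (1/7)·(1/6) = 1/42.
If it is under cup 7 (prior 1/7): the dealer opened cup 7, so this case is ruled out; weight (1/7)·0 = 0.
The weights sum to 1/6.
So P(the pea under cup 2 | the dealer opened cup 7) = (1/35) / (1/6) = 6/35.

6/35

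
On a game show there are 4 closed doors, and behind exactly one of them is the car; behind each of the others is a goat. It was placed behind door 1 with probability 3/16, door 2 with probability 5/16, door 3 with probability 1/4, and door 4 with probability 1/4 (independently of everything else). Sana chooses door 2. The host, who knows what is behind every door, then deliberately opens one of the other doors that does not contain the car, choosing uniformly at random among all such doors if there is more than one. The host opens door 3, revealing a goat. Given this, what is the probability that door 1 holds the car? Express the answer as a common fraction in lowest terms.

9/31

Consider each possible location of the car in turn.
If it is behind door 1 (prior 3/16): the host has 2 equally likely choices, so probability 1/2; weight (3/16)·(1/2) = 3/32.
If it is behind door 2 (prior 5/16): the host has 3 equally likely choices, so probability 1/3; weight (5/16)·(1/3) = 5/48.
If it is behind door 3 (prior 1/4): the host opened door 3, so this case is ruled out; weight (1/4)·0 = 0.
If it is behind door 4 (prior 1/4): the host has 2 equally likely choices, so probability 1/2; weight (1/4)·(1/2) = 1/8.
The weights sum to 31/96.
So P(the car behind door 1 | the host opened door 3) = (3/32) / (31/96) = 9/31.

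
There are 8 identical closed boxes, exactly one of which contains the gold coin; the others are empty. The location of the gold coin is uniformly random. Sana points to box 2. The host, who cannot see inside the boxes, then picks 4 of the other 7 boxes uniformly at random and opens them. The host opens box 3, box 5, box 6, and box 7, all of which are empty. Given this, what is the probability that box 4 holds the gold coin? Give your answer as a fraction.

1/4

Consider each possible location of the gold coin in turn.
If it is in any of boxes 1, 2, 4, and 8 (prior 1/8 each): the host picks exactly this set with probability 1/35 regardless, and none is the prize; weight (1/8)·(1/35) = 1/280 each.
If it is in any of boxes 3, 5, 6, and 7 (prior 1/8 each): that box was opened and seen not to hold the prize — ruled out; weight (1/8)·0 = 0 each.
The weights sum to 1/70.
So P(the gold coin in box 4 | the host opened box 3, box 5, box 6, and box 7) = (1/280) / (1/70) = 1/4.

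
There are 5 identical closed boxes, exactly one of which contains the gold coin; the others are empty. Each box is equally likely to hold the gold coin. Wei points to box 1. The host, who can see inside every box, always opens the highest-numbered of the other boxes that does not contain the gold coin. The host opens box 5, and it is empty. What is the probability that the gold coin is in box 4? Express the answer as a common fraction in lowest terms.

Apply Bayes' rule, conditioning on where the gold coin actually is.
If it is in any of boxes 1, 2, 3, and 4 (prior 1/5 each): box 5 is the highest-numbered option available, probability 1; weight (1/5)·1 = 1/5 each.
If it is in box 5 (prior 1/5): the host opened box 5, so this case is ruled out; weight (1/5)·0 = 0.
The weights sum to 4/5.
So P(the gold coin in box 4 | the host opened box 5) = (1/5) / (4/5) = 1/4.

1/4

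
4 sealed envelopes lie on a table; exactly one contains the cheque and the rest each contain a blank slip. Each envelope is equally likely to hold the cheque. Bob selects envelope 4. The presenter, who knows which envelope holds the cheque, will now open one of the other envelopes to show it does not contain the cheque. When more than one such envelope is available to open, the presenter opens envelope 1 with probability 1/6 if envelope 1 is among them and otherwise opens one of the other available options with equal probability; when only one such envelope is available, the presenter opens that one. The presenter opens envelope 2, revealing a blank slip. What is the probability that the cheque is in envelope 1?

Condition on the true location of the cheque.
If it is in envelope 1 (prior 1/4): envelope 1 holds the prize so is unavailable; the presenter chooses uniformly among the 2 others, probability 1/2; weight (1/4)·(1/2) = 1/8.
If it is in envelope 2 (prior 1/4): the presenter opened envelope 2, so this case is ruled out; weight (1/4)·0 = 0.
If it is in envelope 3 (prior 1/4): envelope 1 is available but not opened, probability 5/6; weight (1/4)·(5/6) = 5/24.
If it is in envelope 4 (prior 1/4): envelope 1 is available but not opened; envelope 2 gets probability (1 − 1/6)/2 = 5/12; weight (1/4)·(5/12) = 5/48.
The weights sum to 7/16.
So P(the cheque in envelope 1 | the presenter opened envelope 2) = (1/8) / (7/16) = 2/7.

2/7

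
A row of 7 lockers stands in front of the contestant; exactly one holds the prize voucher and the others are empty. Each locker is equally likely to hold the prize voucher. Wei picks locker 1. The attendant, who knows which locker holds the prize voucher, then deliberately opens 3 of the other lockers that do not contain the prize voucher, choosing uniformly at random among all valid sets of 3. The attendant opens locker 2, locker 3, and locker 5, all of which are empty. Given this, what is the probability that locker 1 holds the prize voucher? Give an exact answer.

Apply Bayes' rule, conditioning on where the prize voucher actually is.
If it is in locker 1 (prior 1/7): the attendant has 20 equally likely choices, so probability 1/20; weight (1/7)·(1/20) = 1/140.
If it is in any of lockers 2, 3, and 5 (prior 1/7 each): that locker was opened and seen not to hold the prize — ruled out; weight (1/7)·0 = 0 each.
If it is in any of lockers 4, 6, and 7 (prior 1/7 each): the attendant has 10 equally likely choices, so probability 1/10; weight (1/7)·(1/10) = 1/70 each.
The weights sum to 1/20.
So P(the prize voucher in locker 1 | the attendant opened locker 2, locker 3, and locker 5) = (1/140) / (1/20) = 1/7.

1/7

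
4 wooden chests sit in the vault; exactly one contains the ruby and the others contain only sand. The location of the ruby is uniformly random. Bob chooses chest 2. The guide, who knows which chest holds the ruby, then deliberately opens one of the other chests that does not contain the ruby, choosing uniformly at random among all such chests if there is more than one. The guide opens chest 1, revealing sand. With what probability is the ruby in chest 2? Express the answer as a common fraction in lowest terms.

1/4

Consider each possible location of the ruby in turn.
If it is in chest 1 (prior 1/4): the guide opened chest 1, so this case is ruled out; weight (1/4)·0 = 0.
If it is in chest 2 (prior 1/4): the guide has 3 equally likely choices, so probability 1/3; weight (1/4)·(1/3) = 1/12.
If it is in either of chests 3 and 4 (prior 1/4 each): the guide has 2 equally likely choices, so probability 1/2; weight (1/4)·(1/2) = 1/8 each.
The weights sum to 1/3.
So P(the ruby in chest 2 | the guide opened chest 1) = (1/12) / (1/3) = 1/4.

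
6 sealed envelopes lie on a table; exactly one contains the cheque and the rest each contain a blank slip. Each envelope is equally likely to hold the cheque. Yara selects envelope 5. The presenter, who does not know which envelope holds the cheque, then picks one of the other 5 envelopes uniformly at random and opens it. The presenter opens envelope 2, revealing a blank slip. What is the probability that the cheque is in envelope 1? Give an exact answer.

Condition on the true location of the cheque.
If it is in any of envelopes 1, 3, 4, 5, and 6 (prior 1/6 each): the presenter picks envelope 2 with probability 1/5 regardless, and it is not the prize; weight (1/6)·(1/5) = 1/30 each.
If it is in envelope 2 (prior 1/6): the presenter opened envelope 2, so this case is ruled out; weight (1/6)·0 = 0.
The weights sum to 1/6.
So P(the cheque in envelope 1 | the presenter opened envelope 2) = (1/30) / (1/6) = 1/5.

1/5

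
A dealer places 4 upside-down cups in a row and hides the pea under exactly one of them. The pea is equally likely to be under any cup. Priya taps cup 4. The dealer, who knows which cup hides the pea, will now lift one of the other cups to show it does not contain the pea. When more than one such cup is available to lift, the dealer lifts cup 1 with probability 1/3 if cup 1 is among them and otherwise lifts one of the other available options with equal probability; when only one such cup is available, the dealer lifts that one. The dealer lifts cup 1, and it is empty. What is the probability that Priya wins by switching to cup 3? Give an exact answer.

Condition on the true location of the pea.
If it is under cup 1 (prior 1/4): the dealer opened cup 1, so this case is ruled out; weight (1/4)·0 = 0.
If it is under any of cups 2, 3, and 4 (prior 1/4 each): cup 1 is available, opened with probability 1/3; weight (1/4)·(1/3) = 1/12 each.
The weights sum to 1/4.
So P(the pea under cup 3 | the dealer opened cup 1) = (1/12) / (1/4) = 1/3.

1/3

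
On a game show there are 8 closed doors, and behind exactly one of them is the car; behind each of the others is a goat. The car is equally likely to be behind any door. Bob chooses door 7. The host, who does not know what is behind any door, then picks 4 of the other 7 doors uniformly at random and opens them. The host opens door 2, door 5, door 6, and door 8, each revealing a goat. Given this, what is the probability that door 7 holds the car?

1/4

Apply Bayes' rule, conditioning on where the car actually is.
If it is behind any of doors 1, 3, 4, and 7 (prior 1/8 each): the host picks exactly this set with probability 1/35 regardless, and none is the prize; weight (1/8)·(1/35) = 1/280 each.
If it is behind any of doors 2, 5, 6, and 8 (prior 1/8 each): that door was opened and seen not to hold the prize — ruled out; weight (1/8)·0 = 0 each.
The weights sum to 1/70.
So P(the car behind door 7 | the host opened door 2, door 5, door 6, and door 8) = (1/280) / (1/70) = 1/4.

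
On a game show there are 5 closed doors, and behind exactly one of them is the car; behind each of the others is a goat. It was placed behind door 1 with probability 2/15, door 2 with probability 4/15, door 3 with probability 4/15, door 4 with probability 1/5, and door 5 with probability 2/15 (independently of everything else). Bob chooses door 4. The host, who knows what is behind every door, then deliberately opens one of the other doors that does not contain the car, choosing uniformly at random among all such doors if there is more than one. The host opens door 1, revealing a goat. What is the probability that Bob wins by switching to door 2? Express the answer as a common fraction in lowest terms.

Apply Bayes' rule, conditioning on where the car actually is.
If it is behind door 1 (prior 2/15): the host opened door 1, so this case is ruled out; weight (2/15)·0 = 0.
If it is behind either of doors 2 and 3 (prior 4/15 each): the host has 3 equally likely choices, so probability 1/3; weight (4/15)·(1/3) = 4/45 each.
If it is behind door 4 (prior 1/5): the host has 4 equally likely choices, so probability 1/4; weight (1/5)·(1/4) = 1/20.
If it is behind door 5 (prior 2/15): the host has 3 equally likely choices, so probability 1/3; weight (2/15)·(1/3) = 2/45.
The weights sum to 49/180.
So P(the car behind door 2 | the host opened door 1) = (4/45) / (49/180) = 16/49.

16/49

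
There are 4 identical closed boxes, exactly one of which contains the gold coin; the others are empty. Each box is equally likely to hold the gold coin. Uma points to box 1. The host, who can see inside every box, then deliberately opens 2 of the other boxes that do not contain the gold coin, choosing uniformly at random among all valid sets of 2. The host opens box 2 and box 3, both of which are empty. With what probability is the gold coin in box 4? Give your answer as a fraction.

Consider each possible location of the gold coin in turn.
If it is in box 1 (prior 1/4): the host has 3 equally likely choices, so probability 1/3; weight (1/4)·(1/3) = 1/12.
If it is in either of boxes 2 and 3 (prior 1/4 each): that box was opened and seen not to hold the prize — ruled out; weight (1/4)·0 = 0 each.
If it is in box 4 (prior 1/4): the host has no choice, probability 1; weight (1/4)·1 = 1/4.
The weights sum to 1/3.
So P(the gold coin in box 4 | the host opened box 2 and box 3) = (1/4) / (1/3) = 3/4.

3/4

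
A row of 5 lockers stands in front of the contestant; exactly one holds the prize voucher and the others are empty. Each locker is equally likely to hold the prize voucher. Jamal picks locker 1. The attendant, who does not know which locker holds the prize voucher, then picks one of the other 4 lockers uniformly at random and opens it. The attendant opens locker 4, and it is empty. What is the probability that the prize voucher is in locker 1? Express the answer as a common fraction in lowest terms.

1/4

Because the attendant chose which locker to open without knowing where the prize voucher is, the choice is independent of the prize location. Learning that locker 4 does not hold the prize voucher simply rules out that one location and leaves the remaining 4 lockers still equally likely by symmetry.
So P(the prize voucher in locker 1) = 1/4.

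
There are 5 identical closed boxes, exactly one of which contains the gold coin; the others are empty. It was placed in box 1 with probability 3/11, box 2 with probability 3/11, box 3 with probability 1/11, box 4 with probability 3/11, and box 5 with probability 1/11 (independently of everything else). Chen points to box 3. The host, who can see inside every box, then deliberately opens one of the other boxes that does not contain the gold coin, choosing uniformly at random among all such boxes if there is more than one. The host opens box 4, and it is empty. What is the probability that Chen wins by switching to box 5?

Consider each possible location of the gold coin in turn.
If it is in either of boxes 1 and 2 (prior 3/11 each): the host has 3 equally likely choices, so probability 1/3; weight (3/11)·(1/3) = 1/11 each.
If it is in box 3 (prior 1/11): the host has 4 equally likely choices, so probability 1/4; weight (1/11)·(1/4) = 1/44.
If it is in box 4 (prior 3/11): the host opened box 4, so this case is ruled out; weight (3/11)·0 = 0.
If it is in box 5 (prior 1/11): the host has 3 equally likely choices, so probability 1/3; weight (1/11)·(1/3) = 1/33.
The weights sum to 31/132.
So P(the gold coin in box 5 | the host opened box 4) = (1/33) / (31/132) = 4/31.

4/31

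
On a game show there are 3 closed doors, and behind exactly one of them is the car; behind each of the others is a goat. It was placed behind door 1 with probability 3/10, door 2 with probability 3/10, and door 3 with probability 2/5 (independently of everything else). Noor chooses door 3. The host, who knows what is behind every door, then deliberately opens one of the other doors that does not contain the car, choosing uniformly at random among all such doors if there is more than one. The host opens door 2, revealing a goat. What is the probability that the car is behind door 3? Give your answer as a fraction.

2/5

Apply Bayes' rule, conditioning on where the car actually is.
If it is behind door 1 (prior 3/10): the host has no choice, probability 1; weight (3/10)·1 = 3/10.
If it is behind door 2 (prior 3/10): the host opened door 2, so this case is ruled out; weight (3/10)·0 = 0.
If it is behind door 3 (prior 2/5): the host has 2 equally likely choices, so probability 1/2; weight (2/5)·(1/2) = 1/5.
The weights sum to 1/2.
So P(the car behind door 3 | the host opened door 2) = (1/5) / (1/2) = 2/5.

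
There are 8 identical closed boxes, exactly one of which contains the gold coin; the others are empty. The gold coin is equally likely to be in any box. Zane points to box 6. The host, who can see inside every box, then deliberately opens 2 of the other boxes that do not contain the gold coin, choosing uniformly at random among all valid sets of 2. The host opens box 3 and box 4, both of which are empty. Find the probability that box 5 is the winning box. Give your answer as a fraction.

Consider each possible location of the gold coin in turn.
If it is in any of boxes 1, 2, 5, 7, and 8 (prior 1/8 each): the host has 15 equally likely choices, so probability 1/15; weight (1/8)·(1/15) = 1/120 each.
If it is in either of boxes 3 and 4 (prior 1/8 each): that box was opened and seen not to hold the prize — ruled out; weight (1/8)·0 = 0 each.
If it is in box 6 (prior 1/8): the host has 21 equally likely choices, so probability 1/21; weight (1/8)·(1/21) = 1/168.
The weights sum to 1/21.
So P(the gold coin in box 5 | the host opened box 3 and box 4) = (1/120) / (1/21) = 7/40.

7/40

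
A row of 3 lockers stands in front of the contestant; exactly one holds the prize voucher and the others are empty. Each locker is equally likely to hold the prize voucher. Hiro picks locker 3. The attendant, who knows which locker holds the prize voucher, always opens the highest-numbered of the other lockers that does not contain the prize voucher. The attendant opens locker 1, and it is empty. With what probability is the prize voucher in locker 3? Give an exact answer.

0

Consider each possible location of the prize voucher in turn.
If it is in locker 1 (prior 1/3): the attendant opened locker 1, so this case is ruled out; weight (1/3)·0 = 0.
If it is in locker 2 (prior 1/3): locker 1 is the highest-numbered option available, probability 1; weight (1/3)·1 = 1/3.
If it is in locker 3 (prior 1/3): the attendant would have opened locker 2 instead, probability 0; weight (1/3)·0 = 0.
The weights sum to 1/3.
So P(the prize voucher in locker 3 | the attendant opened locker 1) = 0 / (1/3) = 0.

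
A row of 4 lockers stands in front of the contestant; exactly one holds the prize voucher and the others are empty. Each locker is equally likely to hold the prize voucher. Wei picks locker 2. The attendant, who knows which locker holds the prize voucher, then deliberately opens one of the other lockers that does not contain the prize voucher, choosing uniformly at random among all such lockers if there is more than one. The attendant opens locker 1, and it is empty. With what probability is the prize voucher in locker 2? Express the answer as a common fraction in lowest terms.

Apply Bayes' rule, conditioning on where the prize voucher actually is.
If it is in locker 1 (prior 1/4): the attendant opened locker 1, so this case is ruled out; weight (1/4)·0 = 0.
If it is in locker 2 (prior 1/4): the attendant has 3 equally likely choices, so probability 1/3; weight (1/4)·(1/3) = 1/12.
If it is in either of lockers 3 and 4 (prior 1/4 each): the attendant has 2 equally likely choices, so probability 1/2; weight (1/4)·(1/2) = 1/8 each.
The weights sum to 1/3.
So P(the prize voucher in locker 2 | the attendant opened locker 1) = (1/12) / (1/3) = 1/4.

1/4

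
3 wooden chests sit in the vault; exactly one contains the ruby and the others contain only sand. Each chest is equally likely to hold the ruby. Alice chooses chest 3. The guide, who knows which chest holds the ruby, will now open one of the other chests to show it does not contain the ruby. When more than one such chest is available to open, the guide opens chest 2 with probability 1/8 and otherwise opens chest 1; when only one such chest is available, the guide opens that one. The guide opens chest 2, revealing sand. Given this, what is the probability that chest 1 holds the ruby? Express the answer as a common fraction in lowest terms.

8/9

Apply Bayes' rule, conditioning on where the ruby actually is.
If it is in chest 1 (prior 1/3): only chest 2 is available, probability 1; weight (1/3)·1 = 1/3.
If it is in chest 2 (prior 1/3): the guide opened chest 2, so this case is ruled out; weight (1/3)·0 = 0.
If it is in chest 3 (prior 1/3): chest 2 is available, opened with probability 1/8; weight (1/3)·(1/8) = 1/24.
The weights sum to 3/8.
So P(the ruby in chest 1 | the guide opened chest 2) = (1/3) / (3/8) = 8/9.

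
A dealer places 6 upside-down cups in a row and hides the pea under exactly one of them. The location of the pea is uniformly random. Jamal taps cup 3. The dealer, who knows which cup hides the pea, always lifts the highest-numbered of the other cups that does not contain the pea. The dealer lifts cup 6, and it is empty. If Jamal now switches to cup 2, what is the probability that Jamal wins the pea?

Condition on the true location of the pea.
If it is under any of cups 1, 2, 3, 4, and 5 (prior 1/6 each): cup 6 is the highest-numbered option available, probability 1; weight (1/6)·1 = 1/6 each.
If it is under cup 6 (prior 1/6): the dealer opened cup 6, so this case is ruled out; weight (1/6)·0 = 0.
The weights sum to 5/6.
So P(the pea under cup 2 | the dealer opened cup 6) = (1/6) / (5/6) = 1/5.

1/5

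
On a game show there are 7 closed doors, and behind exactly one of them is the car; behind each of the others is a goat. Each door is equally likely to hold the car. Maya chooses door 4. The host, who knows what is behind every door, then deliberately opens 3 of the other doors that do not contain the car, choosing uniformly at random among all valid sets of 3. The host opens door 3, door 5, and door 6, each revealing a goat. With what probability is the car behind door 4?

1/7

Consider each possible location of the car in turn.
If it is behind any of doors 1, 2, and 7 (prior 1/7 each): the host has 10 equally likely choices, so probability 1/10; weight (1/7)·(1/10) = 1/70 each.
If it is behind any of doors 3, 5, and 6 (prior 1/7 each): that door was opened and seen not to hold the prize — ruled out; weight (1/7)·0 = 0 each.
If it is behind door 4 (prior 1/7): the host has 20 equally likely choices, so probability 1/20; weight (1/7)·(1/20) = 1/140.
The weights sum to 1/20.
So P(the car behind door 4 | the host opened door 3, door 5, and door 6) = (1/140) / (1/20) = 1/7.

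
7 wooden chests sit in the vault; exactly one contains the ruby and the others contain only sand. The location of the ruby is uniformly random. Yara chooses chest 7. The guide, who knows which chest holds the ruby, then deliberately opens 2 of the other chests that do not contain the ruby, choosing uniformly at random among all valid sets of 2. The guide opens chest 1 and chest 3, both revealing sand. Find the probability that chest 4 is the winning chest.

3/14

Condition on the true location of the ruby.
If it is in either of chests 1 and 3 (prior 1/7 each): that chest was opened and seen not to hold the prize — ruled out; weight (1/7)·0 = 0 each.
If it is in any of chests 2, 4, 5, and 6 (prior 1/7 each): the guide has 10 equally likely choices, so probability 1/10; weight (1/7)·(1/10) = 1/70 each.
If it is in chest 7 (prior 1/7): the guide has 15 equally likely choices, so probability 1/15; weight (1/7)·(1/15) = 1/105.
The weights sum to 1/15.
So P(the ruby in chest 4 | the guide opened chest 1 and chest 3) = (1/70) / (1/15) = 3/14.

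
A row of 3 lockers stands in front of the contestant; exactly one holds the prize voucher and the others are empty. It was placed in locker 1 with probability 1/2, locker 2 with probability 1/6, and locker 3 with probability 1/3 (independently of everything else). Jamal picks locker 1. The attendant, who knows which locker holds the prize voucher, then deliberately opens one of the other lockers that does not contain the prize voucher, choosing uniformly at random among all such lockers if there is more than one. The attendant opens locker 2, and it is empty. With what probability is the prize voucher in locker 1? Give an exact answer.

3/7

Apply Bayes' rule, conditioning on where the prize voucher actually is.
If it is in locker 1 (prior 1/2): the attendant has 2 equally likely choices, so probability 1/2; weight (1/2)·(1/2) = 1/4.
If it is in locker 2 (prior 1/6): the attendant opened locker 2, so this case is ruled out; weight (1/6)·0 = 0.
If it is in locker 3 (prior 1/3): the attendant has no choice, probability 1; weight (1/3)·1 = 1/3.
The weights sum to 7/12.
So P(the prize voucher in locker 1 | the attendant opened locker 2) = (1/4) / (7/12) = 3/7.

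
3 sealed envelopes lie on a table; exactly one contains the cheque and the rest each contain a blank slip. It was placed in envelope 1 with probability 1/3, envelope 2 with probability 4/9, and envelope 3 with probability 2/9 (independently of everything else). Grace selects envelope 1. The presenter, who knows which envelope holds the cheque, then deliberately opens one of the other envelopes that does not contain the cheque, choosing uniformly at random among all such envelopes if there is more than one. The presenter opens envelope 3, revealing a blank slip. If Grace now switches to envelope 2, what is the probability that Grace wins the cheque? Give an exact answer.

8/11

Apply Bayes' rule, conditioning on where the cheque actually is.
If it is in envelope 1 (prior 1/3): the presenter has 2 equally likely choices, so probability 1/2; weight (1/3)·(1/2) = 1/6.
If it is in envelope 2 (prior 4/9): the presenter has no choice, probability 1; weight (4/9)·1 = 4/9.
If it is in envelope 3 (prior 2/9): the presenter opened envelope 3, so this case is ruled out; weight (2/9)·0 = 0.
The weights sum to 11/18.
So P(the cheque in envelope 2 | the presenter opened envelope 3) = (4/9) / (11/18) = 8/11.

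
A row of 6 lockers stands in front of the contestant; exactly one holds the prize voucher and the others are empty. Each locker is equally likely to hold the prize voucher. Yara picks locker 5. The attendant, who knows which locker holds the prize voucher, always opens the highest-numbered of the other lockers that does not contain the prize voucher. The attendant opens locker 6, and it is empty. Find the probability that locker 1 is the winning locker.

Consider each possible location of the prize voucher in turn.
If it is in any of lockers 1, 2, 3, 4, and 5 (prior 1/6 each): locker 6 is the highest-numbered option available, probability 1; weight (1/6)·1 = 1/6 each.
If it is in locker 6 (prior 1/6): the attendant opened locker 6, so this case is ruled out; weight (1/6)·0 = 0.
The weights sum to 5/6.
So P(the prize voucher in locker 1 | the attendant opened locker 6) = (1/6) / (5/6) = 1/5.

1/5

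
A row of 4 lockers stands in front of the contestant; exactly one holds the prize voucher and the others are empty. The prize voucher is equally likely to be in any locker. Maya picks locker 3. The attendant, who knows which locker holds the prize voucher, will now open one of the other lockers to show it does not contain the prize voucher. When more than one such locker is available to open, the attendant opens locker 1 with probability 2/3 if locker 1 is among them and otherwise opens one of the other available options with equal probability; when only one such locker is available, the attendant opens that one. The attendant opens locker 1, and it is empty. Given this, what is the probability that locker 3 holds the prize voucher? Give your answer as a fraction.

1/3

Condition on the true location of the prize voucher.
If it is in locker 1 (prior 1/4): the attendant opened locker 1, so this case is ruled out; weight (1/4)·0 = 0.
If it is in any of lockers 2, 3, and 4 (prior 1/4 each): locker 1 is available, opened with probability 2/3; weight (1/4)·(2/3) = 1/6 each.
The weights sum to 1/2.
So P(the prize voucher in locker 3 | the attendant opened locker 1) = (1/6) / (1/2) = 1/3.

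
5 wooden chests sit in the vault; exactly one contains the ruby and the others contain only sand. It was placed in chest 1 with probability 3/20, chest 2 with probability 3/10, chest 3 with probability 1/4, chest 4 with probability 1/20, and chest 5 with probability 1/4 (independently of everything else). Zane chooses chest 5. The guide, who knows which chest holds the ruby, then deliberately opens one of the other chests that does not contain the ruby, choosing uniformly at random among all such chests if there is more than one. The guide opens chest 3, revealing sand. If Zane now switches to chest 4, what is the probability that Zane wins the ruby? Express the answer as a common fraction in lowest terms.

4/55

Consider each possible location of the ruby in turn.
If it is in chest 1 (prior 3/20): the guide has 3 equally likely choices, so probability 1/3; weight (3/20)·(1/3) = 1/20.
If it is in chest 2 (prior 3/10): the guide has 3 equally likely choices, so probability 1/3; weight (3/10)·(1/3) = 1/10.
If it is in chest 3 (prior 1/4): the guide opened chest 3, so this case is ruled out; weight (1/4)·0 = 0.
If it is in chest 4 (prior 1/20): the guide has 3 equally likely choices, so probability 1/3; weight (1/20)·(1/3) = 1/60.
If it is in chest 5 (prior 1/4): the guide has 4 equally likely choices, so probability 1/4; weight (1/4)·(1/4) = 1/16.
The weights sum to 11/48.
So P(the ruby in chest 4 | the guide opened chest 3) = (1/60) / (11/48) = 4/55.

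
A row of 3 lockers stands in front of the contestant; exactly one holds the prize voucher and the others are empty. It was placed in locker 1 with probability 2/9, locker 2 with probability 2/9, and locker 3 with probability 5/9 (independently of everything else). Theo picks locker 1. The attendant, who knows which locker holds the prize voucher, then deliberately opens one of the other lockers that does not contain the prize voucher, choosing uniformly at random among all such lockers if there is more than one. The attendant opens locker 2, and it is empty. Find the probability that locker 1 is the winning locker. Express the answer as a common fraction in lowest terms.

1/6

Condition on the true location of the prize voucher.
If it is in locker 1 (prior 2/9): the attendant has 2 equally likely choices, so probability 1/2; weight (2/9)·(1/2) = 1/9.
If it is in locker 2 (prior 2/9): the attendant opened locker 2, so this case is ruled out; weight (2/9)·0 = 0.
If it is in locker 3 (prior 5/9): the attendant has no choice, probability 1; weight (5/9)·1 = 5/9.
The weights sum to 2/3.
So P(the prize voucher in locker 1 | the attendant opened locker 2) = (1/9) / (2/3) = 1/6.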